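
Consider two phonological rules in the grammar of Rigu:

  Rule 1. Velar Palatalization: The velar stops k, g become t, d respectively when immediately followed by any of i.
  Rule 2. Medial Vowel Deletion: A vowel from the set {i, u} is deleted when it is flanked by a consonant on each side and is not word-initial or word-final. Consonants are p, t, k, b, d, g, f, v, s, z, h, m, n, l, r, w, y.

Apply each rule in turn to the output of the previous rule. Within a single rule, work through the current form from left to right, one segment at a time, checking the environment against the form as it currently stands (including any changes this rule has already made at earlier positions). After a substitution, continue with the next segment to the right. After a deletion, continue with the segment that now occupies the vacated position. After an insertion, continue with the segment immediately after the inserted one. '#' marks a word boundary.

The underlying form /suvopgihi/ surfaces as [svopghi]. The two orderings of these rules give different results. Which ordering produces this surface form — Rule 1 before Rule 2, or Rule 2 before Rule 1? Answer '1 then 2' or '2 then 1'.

Order 1 then 2:
  1 Velar Palatalization: [suvopgihi] → [suvopdihi]
  2 Medial Vowel Deletion: [suvopdihi] → [svopdhi]
  result: [svopdhi]
Order 2 then 1:
  2 Medial Vowel Deletion: [suvopgihi] → [svopghi]
  1 Velar Palatalization: no change — [svopghi]
  result: [svopghi]

2 then 1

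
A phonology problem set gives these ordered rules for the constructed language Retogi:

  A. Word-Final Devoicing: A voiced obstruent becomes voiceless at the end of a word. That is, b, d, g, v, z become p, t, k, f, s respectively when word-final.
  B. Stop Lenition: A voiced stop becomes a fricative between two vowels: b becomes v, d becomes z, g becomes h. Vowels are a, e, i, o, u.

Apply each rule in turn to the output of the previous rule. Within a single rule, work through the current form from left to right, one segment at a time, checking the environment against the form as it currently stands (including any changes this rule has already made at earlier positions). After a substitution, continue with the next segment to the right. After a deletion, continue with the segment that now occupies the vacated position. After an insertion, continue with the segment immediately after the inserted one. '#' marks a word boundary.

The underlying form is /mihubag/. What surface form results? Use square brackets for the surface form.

[mihuvak]

A Word-Final Devoicing: [mihubag] → [mihubak]
B Stop Lenition: [mihubak] → [mihuvak]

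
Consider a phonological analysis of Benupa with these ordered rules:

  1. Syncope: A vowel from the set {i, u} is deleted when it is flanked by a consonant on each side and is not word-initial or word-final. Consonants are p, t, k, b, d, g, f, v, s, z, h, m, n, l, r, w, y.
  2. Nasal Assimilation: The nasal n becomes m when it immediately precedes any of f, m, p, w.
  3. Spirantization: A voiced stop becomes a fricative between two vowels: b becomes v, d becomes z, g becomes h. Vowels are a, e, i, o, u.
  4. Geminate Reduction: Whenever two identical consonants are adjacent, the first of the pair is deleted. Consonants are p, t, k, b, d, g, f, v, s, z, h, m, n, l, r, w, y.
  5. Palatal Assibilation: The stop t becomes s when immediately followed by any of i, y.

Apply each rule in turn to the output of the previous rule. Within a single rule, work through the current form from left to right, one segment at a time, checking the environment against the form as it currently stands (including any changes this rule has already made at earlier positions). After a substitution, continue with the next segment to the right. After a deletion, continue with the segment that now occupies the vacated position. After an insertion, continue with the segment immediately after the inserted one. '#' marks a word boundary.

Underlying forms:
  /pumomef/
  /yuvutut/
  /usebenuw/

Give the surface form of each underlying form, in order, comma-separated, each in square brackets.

/pumomef/:
  1 Syncope: [pumomef] → [pmomef]
  2 Nasal Assimilation: no change — [pmomef]
  3 Spirantization: no change — [pmomef]
  4 Geminate Reduction: no change — [pmomef]
  5 Palatal Assibilation: no change — [pmomef]
/yuvutut/:
  1 Syncope: [yuvutut] → [yvtt]
  2 Nasal Assimilation: no change — [yvtt]
  3 Spirantization: no change — [yvtt]
  4 Geminate Reduction: [yvtt] → [yvt]
  5 Palatal Assibilation: no change — [yvt]
/usebenuw/:
  1 Syncope: [usebenuw] → [usebenw]
  2 Nasal Assimilation: [usebenw] → [usebemw]
  3 Spirantization: [usebemw] → [usevemw]
  4 Geminate Reduction: no change — [usevemw]
  5 Palatal Assibilation: no change — [usevemw]

[pmomef], [yvt], [usevemw]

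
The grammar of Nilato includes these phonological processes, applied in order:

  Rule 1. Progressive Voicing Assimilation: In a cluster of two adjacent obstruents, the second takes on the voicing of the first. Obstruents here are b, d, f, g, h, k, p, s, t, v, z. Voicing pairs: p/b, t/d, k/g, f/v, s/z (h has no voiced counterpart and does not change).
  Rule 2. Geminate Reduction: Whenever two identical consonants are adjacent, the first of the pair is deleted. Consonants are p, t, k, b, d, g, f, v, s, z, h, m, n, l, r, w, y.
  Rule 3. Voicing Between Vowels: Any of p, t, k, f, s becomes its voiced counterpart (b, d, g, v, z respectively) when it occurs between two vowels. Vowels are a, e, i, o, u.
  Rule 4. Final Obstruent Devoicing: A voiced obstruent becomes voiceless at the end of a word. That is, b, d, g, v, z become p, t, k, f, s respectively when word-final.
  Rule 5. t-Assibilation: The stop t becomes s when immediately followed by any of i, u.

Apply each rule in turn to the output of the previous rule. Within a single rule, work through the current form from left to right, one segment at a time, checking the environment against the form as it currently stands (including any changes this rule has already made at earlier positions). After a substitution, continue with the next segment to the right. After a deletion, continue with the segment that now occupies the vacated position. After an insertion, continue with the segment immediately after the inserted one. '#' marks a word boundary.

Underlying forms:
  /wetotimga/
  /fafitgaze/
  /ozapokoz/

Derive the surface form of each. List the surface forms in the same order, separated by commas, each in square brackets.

[wedodimga], [favitkaze], [ozabogos]

/wetotimga/:
  Rule 1 Progressive Voicing Assimilation: no change — [wetotimga]
  Rule 2 Geminate Reduction: no change — [wetotimga]
  Rule 3 Voicing Between Vowels: [wetotimga] → [wedodimga]
  Rule 4 Final Obstruent Devoicing: no change — [wedodimga]
  Rule 5 t-Assibilation: no change — [wedodimga]
/fafitgaze/:
  Rule 1 Progressive Voicing Assimilation: [fafitgaze] → [fafitkaze]
  Rule 2 Geminate Reduction: no change — [fafitkaze]
  Rule 3 Voicing Between Vowels: [fafitkaze] → [favitkaze]
  Rule 4 Final Obstruent Devoicing: no change — [favitkaze]
  Rule 5 t-Assibilation: no change — [favitkaze]
/ozapokoz/:
  Rule 1 Progressive Voicing Assimilation: no change — [ozapokoz]
  Rule 2 Geminate Reduction: no change — [ozapokoz]
  Rule 3 Voicing Between Vowels: [ozapokoz] → [ozabogoz]
  Rule 4 Final Obstruent Devoicing: [ozabogoz] → [ozabogos]
  Rule 5 t-Assibilation: no change — [ozabogos]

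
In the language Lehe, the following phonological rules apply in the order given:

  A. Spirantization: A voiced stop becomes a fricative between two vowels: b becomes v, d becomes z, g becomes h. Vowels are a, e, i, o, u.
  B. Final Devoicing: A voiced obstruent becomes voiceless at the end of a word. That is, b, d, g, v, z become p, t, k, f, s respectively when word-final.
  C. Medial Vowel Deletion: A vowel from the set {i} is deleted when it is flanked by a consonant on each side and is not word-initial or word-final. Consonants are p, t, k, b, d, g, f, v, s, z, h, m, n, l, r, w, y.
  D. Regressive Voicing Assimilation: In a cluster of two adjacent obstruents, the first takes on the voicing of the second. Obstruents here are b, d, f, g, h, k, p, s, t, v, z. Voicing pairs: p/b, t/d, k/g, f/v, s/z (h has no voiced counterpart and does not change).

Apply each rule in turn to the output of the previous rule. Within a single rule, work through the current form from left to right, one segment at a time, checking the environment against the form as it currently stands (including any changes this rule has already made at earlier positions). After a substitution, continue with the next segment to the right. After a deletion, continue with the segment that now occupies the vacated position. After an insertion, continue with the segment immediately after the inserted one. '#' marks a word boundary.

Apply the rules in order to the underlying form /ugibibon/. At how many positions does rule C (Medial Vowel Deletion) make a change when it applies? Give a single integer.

2

A Spirantization: [ugibibon] → [uhivivon]
B Final Devoicing: no change — [uhivivon]
C Medial Vowel Deletion: [uhivivon] → [uhvvon]
D Regressive Voicing Assimilation: no change — [uhvvon]
Rule C changed 2 position(s).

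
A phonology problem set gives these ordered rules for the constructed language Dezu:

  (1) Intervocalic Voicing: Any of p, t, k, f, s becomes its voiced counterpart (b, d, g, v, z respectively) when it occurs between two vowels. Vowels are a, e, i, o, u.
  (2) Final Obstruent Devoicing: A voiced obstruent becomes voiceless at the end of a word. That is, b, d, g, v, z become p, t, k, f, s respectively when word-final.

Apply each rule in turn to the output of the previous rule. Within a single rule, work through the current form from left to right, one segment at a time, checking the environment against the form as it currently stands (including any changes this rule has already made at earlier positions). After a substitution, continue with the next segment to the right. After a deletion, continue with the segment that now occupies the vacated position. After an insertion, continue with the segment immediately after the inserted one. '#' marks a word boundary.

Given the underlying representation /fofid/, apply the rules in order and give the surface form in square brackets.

[fovit]

(1) Intervocalic Voicing: [fofid] → [fovid]
(2) Final Obstruent Devoicing: [fovid] → [fovit]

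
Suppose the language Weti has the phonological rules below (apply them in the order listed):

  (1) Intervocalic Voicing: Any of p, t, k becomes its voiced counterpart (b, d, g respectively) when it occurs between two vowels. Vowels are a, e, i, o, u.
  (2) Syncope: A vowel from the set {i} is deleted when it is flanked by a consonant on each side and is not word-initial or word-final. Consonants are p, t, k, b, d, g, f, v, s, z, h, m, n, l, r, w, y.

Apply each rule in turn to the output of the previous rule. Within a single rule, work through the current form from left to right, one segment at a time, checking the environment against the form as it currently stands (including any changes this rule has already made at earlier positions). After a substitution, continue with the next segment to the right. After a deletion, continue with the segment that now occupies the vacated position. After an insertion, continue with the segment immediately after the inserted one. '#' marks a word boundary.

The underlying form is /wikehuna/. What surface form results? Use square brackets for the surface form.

(1) Intervocalic Voicing: [wikehuna] → [wigehuna]
(2) Syncope: [wigehuna] → [wgehuna]

[wgehuna]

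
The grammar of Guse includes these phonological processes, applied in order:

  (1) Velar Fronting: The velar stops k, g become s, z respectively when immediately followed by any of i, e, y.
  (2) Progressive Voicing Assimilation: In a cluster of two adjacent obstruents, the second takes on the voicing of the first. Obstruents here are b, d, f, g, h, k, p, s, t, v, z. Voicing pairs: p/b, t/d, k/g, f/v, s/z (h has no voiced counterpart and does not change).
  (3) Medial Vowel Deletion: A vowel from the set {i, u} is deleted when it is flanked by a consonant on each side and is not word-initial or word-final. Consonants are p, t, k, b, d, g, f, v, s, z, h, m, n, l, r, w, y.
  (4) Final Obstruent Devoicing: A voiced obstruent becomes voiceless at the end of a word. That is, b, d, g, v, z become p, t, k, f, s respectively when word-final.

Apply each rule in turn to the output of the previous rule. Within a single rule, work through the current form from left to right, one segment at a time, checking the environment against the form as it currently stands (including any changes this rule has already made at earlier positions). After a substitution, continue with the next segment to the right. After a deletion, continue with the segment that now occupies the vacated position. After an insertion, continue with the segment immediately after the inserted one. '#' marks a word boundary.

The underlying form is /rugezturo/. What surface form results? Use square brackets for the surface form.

(1) Velar Fronting: [rugezturo] → [ruzezturo]
(2) Progressive Voicing Assimilation: [ruzezturo] → [ruzezduro]
(3) Medial Vowel Deletion: [ruzezduro] → [rzezdro]
(4) Final Obstruent Devoicing: no change — [rzezdro]

[rzezdro]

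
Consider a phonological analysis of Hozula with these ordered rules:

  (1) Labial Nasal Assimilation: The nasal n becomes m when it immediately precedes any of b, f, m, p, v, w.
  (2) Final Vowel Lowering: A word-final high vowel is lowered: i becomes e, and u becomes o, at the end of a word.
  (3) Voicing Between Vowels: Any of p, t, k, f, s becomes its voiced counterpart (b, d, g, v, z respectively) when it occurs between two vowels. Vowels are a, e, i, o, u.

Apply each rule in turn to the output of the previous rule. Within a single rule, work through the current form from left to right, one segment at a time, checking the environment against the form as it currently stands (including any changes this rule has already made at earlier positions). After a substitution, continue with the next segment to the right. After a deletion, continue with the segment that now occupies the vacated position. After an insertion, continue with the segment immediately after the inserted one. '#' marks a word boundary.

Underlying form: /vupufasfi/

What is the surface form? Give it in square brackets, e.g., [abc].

(1) Labial Nasal Assimilation: no change — [vupufasfi]
(2) Final Vowel Lowering: [vupufasfi] → [vupufasfe]
(3) Voicing Between Vowels: [vupufasfe] → [vubuvasfe]

[vubuvasfe]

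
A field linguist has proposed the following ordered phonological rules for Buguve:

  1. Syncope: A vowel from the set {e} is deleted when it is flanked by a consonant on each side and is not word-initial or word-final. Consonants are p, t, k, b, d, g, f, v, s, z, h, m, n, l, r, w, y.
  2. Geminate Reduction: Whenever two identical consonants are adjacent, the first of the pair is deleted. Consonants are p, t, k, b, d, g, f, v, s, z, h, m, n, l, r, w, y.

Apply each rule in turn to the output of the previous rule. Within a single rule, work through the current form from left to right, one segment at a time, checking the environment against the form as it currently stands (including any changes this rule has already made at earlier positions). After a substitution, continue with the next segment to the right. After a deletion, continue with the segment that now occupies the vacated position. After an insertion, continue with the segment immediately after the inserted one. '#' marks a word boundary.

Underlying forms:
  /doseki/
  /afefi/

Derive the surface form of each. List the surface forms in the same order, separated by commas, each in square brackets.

[doski], [afi]

/doseki/:
  1 Syncope: [doseki] → [doski]
  2 Geminate Reduction: no change — [doski]
/afefi/:
  1 Syncope: [afefi] → [affi]
  2 Geminate Reduction: [affi] → [afi]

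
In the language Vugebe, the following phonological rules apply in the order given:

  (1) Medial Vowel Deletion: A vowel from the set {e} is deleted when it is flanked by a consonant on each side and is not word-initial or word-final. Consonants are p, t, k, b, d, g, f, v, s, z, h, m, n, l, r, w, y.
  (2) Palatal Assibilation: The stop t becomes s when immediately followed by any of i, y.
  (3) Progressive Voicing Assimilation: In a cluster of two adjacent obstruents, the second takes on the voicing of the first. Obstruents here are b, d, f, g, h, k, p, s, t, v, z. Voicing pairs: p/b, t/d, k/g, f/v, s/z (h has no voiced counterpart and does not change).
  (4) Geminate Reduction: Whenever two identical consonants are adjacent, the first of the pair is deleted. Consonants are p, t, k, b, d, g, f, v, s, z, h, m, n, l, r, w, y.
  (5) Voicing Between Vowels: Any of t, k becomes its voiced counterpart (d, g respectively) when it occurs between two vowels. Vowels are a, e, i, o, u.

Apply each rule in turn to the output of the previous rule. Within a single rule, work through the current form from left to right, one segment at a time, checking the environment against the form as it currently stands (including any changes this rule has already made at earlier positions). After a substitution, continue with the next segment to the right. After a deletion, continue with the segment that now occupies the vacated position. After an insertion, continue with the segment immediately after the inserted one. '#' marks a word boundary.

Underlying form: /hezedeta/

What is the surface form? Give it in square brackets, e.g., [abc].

[hsta]

(1) Medial Vowel Deletion: [hezedeta] → [hzdta]
(2) Palatal Assibilation: no change — [hzdta]
(3) Progressive Voicing Assimilation: [hzdta] → [hstta]
(4) Geminate Reduction: [hstta] → [hsta]
(5) Voicing Between Vowels: no change — [hsta]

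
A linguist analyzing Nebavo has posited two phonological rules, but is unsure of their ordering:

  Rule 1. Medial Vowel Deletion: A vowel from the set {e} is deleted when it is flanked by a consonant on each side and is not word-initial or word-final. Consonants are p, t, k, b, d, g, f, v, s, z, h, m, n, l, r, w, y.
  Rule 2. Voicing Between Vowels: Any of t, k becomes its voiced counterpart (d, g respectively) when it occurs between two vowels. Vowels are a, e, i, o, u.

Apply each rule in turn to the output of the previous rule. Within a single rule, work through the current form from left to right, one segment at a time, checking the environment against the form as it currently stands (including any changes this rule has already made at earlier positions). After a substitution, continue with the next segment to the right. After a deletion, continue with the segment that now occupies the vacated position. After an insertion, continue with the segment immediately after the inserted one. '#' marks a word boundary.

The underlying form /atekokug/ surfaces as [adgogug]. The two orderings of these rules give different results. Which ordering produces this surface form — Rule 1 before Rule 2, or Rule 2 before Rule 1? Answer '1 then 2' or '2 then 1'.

2 then 1

Order 1 then 2:
  1 Medial Vowel Deletion: [atekokug] → [atkokug]
  2 Voicing Between Vowels: [atkokug] → [atkogug]
  result: [atkogug]
Order 2 then 1:
  2 Voicing Between Vowels: [atekokug] → [adegogug]
  1 Medial Vowel Deletion: [adegogug] → [adgogug]
  result: [adgogug]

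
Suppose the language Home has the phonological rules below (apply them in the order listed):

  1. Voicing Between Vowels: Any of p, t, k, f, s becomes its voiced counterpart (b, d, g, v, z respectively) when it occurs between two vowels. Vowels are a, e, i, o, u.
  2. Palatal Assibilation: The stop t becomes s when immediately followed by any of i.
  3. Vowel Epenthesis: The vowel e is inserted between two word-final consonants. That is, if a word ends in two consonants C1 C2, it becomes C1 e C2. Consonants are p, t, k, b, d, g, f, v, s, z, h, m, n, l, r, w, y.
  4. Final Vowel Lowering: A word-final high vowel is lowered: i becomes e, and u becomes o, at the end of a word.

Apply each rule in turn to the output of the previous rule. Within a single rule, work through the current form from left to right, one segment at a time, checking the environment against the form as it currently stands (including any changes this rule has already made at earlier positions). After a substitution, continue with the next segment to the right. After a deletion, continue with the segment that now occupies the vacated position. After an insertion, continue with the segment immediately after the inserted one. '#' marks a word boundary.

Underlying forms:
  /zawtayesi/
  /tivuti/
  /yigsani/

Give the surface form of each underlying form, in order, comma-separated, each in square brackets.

/zawtayesi/:
  1 Voicing Between Vowels: [zawtayesi] → [zawtayezi]
  2 Palatal Assibilation: no change — [zawtayezi]
  3 Vowel Epenthesis: no change — [zawtayezi]
  4 Final Vowel Lowering: [zawtayezi] → [zawtayeze]
/tivuti/:
  1 Voicing Between Vowels: [tivuti] → [tivudi]
  2 Palatal Assibilation: [tivudi] → [sivudi]
  3 Vowel Epenthesis: no change — [sivudi]
  4 Final Vowel Lowering: [sivudi] → [sivude]
/yigsani/:
  1 Voicing Between Vowels: no change — [yigsani]
  2 Palatal Assibilation: no change — [yigsani]
  3 Vowel Epenthesis: no change — [yigsani]
  4 Final Vowel Lowering: [yigsani] → [yigsane]

[zawtayeze], [sivude], [yigsane]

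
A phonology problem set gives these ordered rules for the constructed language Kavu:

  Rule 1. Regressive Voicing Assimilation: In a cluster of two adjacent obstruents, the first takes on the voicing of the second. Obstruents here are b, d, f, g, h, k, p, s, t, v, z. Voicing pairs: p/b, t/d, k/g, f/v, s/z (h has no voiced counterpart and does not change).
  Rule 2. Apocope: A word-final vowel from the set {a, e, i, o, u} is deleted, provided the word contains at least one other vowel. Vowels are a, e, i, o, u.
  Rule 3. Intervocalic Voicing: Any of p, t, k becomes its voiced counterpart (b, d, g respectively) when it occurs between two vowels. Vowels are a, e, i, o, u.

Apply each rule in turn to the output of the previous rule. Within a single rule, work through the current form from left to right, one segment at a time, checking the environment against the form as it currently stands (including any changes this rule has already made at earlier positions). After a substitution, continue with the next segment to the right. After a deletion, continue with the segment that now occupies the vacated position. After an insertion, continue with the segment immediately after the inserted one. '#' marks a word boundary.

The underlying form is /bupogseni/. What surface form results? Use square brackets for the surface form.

[buboksen]

Rule 1 Regressive Voicing Assimilation: [bupogseni] → [bupokseni]
Rule 2 Apocope: [bupokseni] → [bupoksen]
Rule 3 Intervocalic Voicing: [bupoksen] → [buboksen]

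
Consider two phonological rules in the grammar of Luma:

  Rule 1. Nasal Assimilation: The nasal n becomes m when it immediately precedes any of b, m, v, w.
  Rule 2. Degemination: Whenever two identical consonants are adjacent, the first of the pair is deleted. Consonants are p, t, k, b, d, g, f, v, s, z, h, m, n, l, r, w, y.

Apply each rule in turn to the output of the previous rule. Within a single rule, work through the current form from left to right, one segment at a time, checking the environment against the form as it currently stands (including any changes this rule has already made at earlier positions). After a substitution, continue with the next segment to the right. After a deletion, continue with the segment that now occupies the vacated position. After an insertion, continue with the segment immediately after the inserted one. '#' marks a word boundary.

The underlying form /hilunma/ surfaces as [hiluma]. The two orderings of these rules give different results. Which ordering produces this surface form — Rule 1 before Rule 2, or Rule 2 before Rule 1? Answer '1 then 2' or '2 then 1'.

Order 1 then 2:
  1 Nasal Assimilation: [hilunma] → [hilumma]
  2 Degemination: [hilumma] → [hiluma]
  result: [hiluma]
Order 2 then 1:
  2 Degemination: no change — [hilunma]
  1 Nasal Assimilation: [hilunma] → [hilumma]
  result: [hilumma]

1 then 2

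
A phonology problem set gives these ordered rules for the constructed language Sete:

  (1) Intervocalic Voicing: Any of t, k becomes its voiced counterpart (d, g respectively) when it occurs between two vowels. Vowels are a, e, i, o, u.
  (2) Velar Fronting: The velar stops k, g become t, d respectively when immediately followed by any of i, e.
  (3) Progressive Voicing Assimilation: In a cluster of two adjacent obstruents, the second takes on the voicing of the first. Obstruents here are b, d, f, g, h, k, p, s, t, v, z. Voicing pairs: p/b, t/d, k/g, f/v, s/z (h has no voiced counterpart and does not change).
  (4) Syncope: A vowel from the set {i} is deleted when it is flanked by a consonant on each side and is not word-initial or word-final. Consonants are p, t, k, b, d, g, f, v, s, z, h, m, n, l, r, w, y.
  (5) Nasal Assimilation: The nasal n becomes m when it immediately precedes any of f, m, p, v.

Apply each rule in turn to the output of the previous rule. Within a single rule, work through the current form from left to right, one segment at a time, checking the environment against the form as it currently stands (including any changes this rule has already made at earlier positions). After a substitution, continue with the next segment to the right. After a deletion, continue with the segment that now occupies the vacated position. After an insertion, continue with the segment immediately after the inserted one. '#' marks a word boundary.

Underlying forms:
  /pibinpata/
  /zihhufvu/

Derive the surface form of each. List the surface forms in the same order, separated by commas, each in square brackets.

/pibinpata/:
  (1) Intervocalic Voicing: [pibinpata] → [pibinpada]
  (2) Velar Fronting: no change — [pibinpada]
  (3) Progressive Voicing Assimilation: no change — [pibinpada]
  (4) Syncope: [pibinpada] → [pbnpada]
  (5) Nasal Assimilation: [pbnpada] → [pbmpada]
/zihhufvu/:
  (1) Intervocalic Voicing: no change — [zihhufvu]
  (2) Velar Fronting: no change — [zihhufvu]
  (3) Progressive Voicing Assimilation: [zihhufvu] → [zihhuffu]
  (4) Syncope: [zihhuffu] → [zhhuffu]
  (5) Nasal Assimilation: no change — [zhhuffu]

[pbmpada], [zhhuffu]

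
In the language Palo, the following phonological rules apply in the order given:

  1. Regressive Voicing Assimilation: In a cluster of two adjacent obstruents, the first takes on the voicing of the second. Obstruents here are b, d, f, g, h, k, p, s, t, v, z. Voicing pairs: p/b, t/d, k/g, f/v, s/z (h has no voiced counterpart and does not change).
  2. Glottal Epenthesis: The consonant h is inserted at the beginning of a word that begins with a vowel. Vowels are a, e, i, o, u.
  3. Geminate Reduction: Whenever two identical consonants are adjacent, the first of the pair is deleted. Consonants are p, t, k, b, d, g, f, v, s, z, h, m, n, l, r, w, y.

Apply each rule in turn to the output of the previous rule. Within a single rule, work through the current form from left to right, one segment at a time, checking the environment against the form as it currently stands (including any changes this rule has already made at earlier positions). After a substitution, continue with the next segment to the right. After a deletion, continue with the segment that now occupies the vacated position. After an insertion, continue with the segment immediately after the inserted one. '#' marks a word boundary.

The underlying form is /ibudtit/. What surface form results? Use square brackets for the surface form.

1 Regressive Voicing Assimilation: [ibudtit] → [ibuttit]
2 Glottal Epenthesis: [ibuttit] → [hibuttit]
3 Geminate Reduction: [hibuttit] → [hibutit]

[hibutit]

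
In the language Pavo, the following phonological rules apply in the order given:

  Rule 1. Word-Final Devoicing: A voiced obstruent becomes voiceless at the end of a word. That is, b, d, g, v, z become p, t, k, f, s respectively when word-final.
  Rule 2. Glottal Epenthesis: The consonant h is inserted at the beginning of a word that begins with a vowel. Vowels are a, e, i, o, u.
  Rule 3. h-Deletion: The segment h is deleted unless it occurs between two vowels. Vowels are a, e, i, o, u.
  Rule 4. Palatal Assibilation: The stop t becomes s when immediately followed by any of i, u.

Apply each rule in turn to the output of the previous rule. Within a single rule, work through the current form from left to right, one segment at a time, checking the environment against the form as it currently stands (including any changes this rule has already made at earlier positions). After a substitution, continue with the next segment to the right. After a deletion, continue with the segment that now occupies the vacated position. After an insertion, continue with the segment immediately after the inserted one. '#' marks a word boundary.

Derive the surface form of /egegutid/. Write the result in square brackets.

Rule 1 Word-Final Devoicing: [egegutid] → [egegutit]
Rule 2 Glottal Epenthesis: [egegutit] → [hegegutit]
Rule 3 h-Deletion: [hegegutit] → [egegutit]
Rule 4 Palatal Assibilation: [egegutit] → [egegusit]

[egegusit]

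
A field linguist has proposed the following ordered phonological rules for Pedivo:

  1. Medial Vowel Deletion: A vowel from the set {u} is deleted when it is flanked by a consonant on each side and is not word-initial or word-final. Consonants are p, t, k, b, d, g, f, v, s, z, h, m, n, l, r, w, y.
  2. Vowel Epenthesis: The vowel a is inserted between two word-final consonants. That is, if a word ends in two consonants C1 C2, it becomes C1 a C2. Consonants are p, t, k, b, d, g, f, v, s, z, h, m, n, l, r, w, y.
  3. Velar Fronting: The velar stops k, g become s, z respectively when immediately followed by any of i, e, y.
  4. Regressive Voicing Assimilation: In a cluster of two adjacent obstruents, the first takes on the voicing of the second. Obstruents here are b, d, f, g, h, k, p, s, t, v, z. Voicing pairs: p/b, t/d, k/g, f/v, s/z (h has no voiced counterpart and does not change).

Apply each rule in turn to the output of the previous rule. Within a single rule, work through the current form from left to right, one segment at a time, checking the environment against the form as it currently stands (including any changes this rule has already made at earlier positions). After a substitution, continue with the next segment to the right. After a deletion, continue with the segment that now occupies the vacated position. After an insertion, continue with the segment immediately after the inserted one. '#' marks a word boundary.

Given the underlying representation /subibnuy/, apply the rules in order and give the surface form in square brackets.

1 Medial Vowel Deletion: [subibnuy] → [sbibny]
2 Vowel Epenthesis: [sbibny] → [sbibnay]
3 Velar Fronting: no change — [sbibnay]
4 Regressive Voicing Assimilation: [sbibnay] → [zbibnay]

[zbibnay]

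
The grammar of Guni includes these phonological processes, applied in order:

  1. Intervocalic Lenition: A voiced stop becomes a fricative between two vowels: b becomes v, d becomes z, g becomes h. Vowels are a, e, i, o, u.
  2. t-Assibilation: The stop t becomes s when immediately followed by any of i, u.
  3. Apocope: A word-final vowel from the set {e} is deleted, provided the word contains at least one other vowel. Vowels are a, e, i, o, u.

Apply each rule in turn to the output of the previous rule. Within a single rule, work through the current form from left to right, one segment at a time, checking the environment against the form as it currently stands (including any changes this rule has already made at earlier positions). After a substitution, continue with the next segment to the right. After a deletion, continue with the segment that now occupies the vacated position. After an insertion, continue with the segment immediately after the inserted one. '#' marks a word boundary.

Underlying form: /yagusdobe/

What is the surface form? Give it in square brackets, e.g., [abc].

[yahusdov]

1 Intervocalic Lenition: [yagusdobe] → [yahusdove]
2 t-Assibilation: no change — [yahusdove]
3 Apocope: [yahusdove] → [yahusdov]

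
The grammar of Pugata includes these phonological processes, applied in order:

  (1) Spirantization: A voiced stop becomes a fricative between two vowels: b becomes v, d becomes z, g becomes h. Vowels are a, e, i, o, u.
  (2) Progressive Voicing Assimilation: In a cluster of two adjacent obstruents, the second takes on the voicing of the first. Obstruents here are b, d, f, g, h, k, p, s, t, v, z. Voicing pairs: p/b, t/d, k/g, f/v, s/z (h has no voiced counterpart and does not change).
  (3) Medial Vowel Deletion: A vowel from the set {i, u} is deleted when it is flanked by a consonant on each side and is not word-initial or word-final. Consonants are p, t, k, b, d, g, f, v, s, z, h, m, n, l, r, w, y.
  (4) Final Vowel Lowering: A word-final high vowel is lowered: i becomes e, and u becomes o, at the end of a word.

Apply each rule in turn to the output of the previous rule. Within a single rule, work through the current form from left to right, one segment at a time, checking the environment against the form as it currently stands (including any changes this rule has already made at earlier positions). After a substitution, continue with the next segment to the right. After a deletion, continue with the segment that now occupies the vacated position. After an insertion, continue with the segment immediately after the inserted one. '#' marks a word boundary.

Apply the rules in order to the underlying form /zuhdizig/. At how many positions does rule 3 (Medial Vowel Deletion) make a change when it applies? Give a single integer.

3

(1) Spirantization: no change — [zuhdizig]
(2) Progressive Voicing Assimilation: [zuhdizig] → [zuhtizig]
(3) Medial Vowel Deletion: [zuhtizig] → [zhtzg]
(4) Final Vowel Lowering: no change — [zhtzg]
Rule 3 changed 3 position(s).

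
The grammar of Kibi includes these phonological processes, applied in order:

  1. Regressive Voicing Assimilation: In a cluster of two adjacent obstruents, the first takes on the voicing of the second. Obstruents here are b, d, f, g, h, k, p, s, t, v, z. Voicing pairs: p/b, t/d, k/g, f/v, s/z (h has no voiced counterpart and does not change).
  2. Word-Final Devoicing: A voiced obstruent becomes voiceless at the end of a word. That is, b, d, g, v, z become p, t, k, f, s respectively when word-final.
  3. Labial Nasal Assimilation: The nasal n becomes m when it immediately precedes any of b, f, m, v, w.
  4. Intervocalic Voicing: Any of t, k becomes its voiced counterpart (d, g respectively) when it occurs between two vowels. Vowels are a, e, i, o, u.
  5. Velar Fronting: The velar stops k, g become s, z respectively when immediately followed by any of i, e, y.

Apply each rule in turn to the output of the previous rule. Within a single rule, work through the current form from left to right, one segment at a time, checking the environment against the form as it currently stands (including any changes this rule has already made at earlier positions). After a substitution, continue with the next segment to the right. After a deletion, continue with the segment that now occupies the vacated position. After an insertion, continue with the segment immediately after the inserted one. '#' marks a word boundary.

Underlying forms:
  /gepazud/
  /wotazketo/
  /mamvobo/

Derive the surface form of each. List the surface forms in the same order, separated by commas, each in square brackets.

[zepazut], [wodassedo], [mamvobo]

/gepazud/:
  1 Regressive Voicing Assimilation: no change — [gepazud]
  2 Word-Final Devoicing: [gepazud] → [gepazut]
  3 Labial Nasal Assimilation: no change — [gepazut]
  4 Intervocalic Voicing: no change — [gepazut]
  5 Velar Fronting: [gepazut] → [zepazut]
/wotazketo/:
  1 Regressive Voicing Assimilation: [wotazketo] → [wotasketo]
  2 Word-Final Devoicing: no change — [wotasketo]
  3 Labial Nasal Assimilation: no change — [wotasketo]
  4 Intervocalic Voicing: [wotasketo] → [wodaskedo]
  5 Velar Fronting: [wodaskedo] → [wodassedo]
/mamvobo/:
  1 Regressive Voicing Assimilation: no change — [mamvobo]
  2 Word-Final Devoicing: no change — [mamvobo]
  3 Labial Nasal Assimilation: no change — [mamvobo]
  4 Intervocalic Voicing: no change — [mamvobo]
  5 Velar Fronting: no change — [mamvobo]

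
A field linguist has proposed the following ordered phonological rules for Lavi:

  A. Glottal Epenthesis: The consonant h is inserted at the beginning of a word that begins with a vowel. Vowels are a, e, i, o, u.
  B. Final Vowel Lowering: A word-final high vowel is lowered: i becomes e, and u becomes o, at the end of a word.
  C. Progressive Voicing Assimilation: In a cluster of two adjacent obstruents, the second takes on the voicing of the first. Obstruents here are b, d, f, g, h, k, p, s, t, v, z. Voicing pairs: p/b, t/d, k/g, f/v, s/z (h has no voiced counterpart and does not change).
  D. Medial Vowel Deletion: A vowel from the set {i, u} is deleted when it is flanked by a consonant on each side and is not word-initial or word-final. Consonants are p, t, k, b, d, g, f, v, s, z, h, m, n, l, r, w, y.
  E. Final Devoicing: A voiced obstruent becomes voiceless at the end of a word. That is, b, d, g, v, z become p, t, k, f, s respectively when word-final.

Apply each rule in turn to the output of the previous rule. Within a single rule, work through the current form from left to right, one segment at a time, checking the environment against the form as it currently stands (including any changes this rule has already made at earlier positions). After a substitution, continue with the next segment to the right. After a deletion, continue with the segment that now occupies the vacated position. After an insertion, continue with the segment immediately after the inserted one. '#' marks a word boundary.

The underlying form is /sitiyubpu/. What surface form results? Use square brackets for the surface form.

[stybbo]

A Glottal Epenthesis: no change — [sitiyubpu]
B Final Vowel Lowering: [sitiyubpu] → [sitiyubpo]
C Progressive Voicing Assimilation: [sitiyubpo] → [sitiyubbo]
D Medial Vowel Deletion: [sitiyubbo] → [stybbo]
E Final Devoicing: no change — [stybbo]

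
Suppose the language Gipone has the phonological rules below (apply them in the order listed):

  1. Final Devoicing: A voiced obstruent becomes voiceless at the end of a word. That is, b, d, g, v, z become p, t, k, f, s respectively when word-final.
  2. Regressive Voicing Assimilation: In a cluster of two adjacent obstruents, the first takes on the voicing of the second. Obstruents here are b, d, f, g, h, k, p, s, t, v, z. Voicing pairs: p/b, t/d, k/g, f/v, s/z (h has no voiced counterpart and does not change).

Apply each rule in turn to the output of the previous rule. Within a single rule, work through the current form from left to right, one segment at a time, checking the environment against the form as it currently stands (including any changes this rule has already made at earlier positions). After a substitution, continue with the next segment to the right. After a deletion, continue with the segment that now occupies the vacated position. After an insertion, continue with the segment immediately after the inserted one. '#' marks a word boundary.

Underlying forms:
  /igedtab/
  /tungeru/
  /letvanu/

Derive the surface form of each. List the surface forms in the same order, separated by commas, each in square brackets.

/igedtab/:
  1 Final Devoicing: [igedtab] → [igedtap]
  2 Regressive Voicing Assimilation: [igedtap] → [igettap]
/tungeru/:
  1 Final Devoicing: no change — [tungeru]
  2 Regressive Voicing Assimilation: no change — [tungeru]
/letvanu/:
  1 Final Devoicing: no change — [letvanu]
  2 Regressive Voicing Assimilation: [letvanu] → [ledvanu]

[igettap], [tungeru], [ledvanu]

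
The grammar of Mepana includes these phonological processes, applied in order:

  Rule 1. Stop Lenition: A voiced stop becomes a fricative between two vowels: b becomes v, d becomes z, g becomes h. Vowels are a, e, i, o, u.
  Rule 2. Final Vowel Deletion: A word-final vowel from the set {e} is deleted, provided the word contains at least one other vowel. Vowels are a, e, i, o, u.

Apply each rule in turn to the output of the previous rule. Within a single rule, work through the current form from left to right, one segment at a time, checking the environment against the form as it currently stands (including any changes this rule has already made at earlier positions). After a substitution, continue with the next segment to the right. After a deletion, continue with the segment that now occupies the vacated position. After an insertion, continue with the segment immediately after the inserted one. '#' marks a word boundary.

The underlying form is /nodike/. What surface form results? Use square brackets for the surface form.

[nozik]

Rule 1 Stop Lenition: [nodike] → [nozike]
Rule 2 Final Vowel Deletion: [nozike] → [nozik]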